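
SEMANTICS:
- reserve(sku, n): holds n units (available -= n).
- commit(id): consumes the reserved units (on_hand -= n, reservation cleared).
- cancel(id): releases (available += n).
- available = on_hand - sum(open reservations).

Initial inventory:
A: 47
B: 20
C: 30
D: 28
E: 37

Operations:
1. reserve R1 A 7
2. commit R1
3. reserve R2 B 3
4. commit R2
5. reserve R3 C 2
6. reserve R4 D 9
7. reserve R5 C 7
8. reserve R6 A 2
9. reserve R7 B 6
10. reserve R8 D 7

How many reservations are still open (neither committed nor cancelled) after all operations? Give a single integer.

Step 1: reserve R1 A 7 -> on_hand[A=47 B=20 C=30 D=28 E=37] avail[A=40 B=20 C=30 D=28 E=37] open={R1}
Step 2: commit R1 -> on_hand[A=40 B=20 C=30 D=28 E=37] avail[A=40 B=20 C=30 D=28 E=37] open={}
Step 3: reserve R2 B 3 -> on_hand[A=40 B=20 C=30 D=28 E=37] avail[A=40 B=17 C=30 D=28 E=37] open={R2}
Step 4: commit R2 -> on_hand[A=40 B=17 C=30 D=28 E=37] avail[A=40 B=17 C=30 D=28 E=37] open={}
Step 5: reserve R3 C 2 -> on_hand[A=40 B=17 C=30 D=28 E=37] avail[A=40 B=17 C=28 D=28 E=37] open={R3}
Step 6: reserve R4 D 9 -> on_hand[A=40 B=17 C=30 D=28 E=37] avail[A=40 B=17 C=28 D=19 E=37] open={R3,R4}
Step 7: reserve R5 C 7 -> on_hand[A=40 B=17 C=30 D=28 E=37] avail[A=40 B=17 C=21 D=19 E=37] open={R3,R4,R5}
Step 8: reserve R6 A 2 -> on_hand[A=40 B=17 C=30 D=28 E=37] avail[A=38 B=17 C=21 D=19 E=37] open={R3,R4,R5,R6}
Step 9: reserve R7 B 6 -> on_hand[A=40 B=17 C=30 D=28 E=37] avail[A=38 B=11 C=21 D=19 E=37] open={R3,R4,R5,R6,R7}
Step 10: reserve R8 D 7 -> on_hand[A=40 B=17 C=30 D=28 E=37] avail[A=38 B=11 C=21 D=12 E=37] open={R3,R4,R5,R6,R7,R8}
Open reservations: ['R3', 'R4', 'R5', 'R6', 'R7', 'R8'] -> 6

Answer: 6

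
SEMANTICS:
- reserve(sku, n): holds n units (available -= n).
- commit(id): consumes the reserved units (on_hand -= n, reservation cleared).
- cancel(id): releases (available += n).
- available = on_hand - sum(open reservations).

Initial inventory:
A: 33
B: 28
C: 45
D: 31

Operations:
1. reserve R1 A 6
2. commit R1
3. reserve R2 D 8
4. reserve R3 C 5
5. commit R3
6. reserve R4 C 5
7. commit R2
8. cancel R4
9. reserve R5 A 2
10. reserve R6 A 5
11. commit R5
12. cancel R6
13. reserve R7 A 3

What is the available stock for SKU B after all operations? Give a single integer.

Step 1: reserve R1 A 6 -> on_hand[A=33 B=28 C=45 D=31] avail[A=27 B=28 C=45 D=31] open={R1}
Step 2: commit R1 -> on_hand[A=27 B=28 C=45 D=31] avail[A=27 B=28 C=45 D=31] open={}
Step 3: reserve R2 D 8 -> on_hand[A=27 B=28 C=45 D=31] avail[A=27 B=28 C=45 D=23] open={R2}
Step 4: reserve R3 C 5 -> on_hand[A=27 B=28 C=45 D=31] avail[A=27 B=28 C=40 D=23] open={R2,R3}
Step 5: commit R3 -> on_hand[A=27 B=28 C=40 D=31] avail[A=27 B=28 C=40 D=23] open={R2}
Step 6: reserve R4 C 5 -> on_hand[A=27 B=28 C=40 D=31] avail[A=27 B=28 C=35 D=23] open={R2,R4}
Step 7: commit R2 -> on_hand[A=27 B=28 C=40 D=23] avail[A=27 B=28 C=35 D=23] open={R4}
Step 8: cancel R4 -> on_hand[A=27 B=28 C=40 D=23] avail[A=27 B=28 C=40 D=23] open={}
Step 9: reserve R5 A 2 -> on_hand[A=27 B=28 C=40 D=23] avail[A=25 B=28 C=40 D=23] open={R5}
Step 10: reserve R6 A 5 -> on_hand[A=27 B=28 C=40 D=23] avail[A=20 B=28 C=40 D=23] open={R5,R6}
Step 11: commit R5 -> on_hand[A=25 B=28 C=40 D=23] avail[A=20 B=28 C=40 D=23] open={R6}
Step 12: cancel R6 -> on_hand[A=25 B=28 C=40 D=23] avail[A=25 B=28 C=40 D=23] open={}
Step 13: reserve R7 A 3 -> on_hand[A=25 B=28 C=40 D=23] avail[A=22 B=28 C=40 D=23] open={R7}
Final available[B] = 28

Answer: 28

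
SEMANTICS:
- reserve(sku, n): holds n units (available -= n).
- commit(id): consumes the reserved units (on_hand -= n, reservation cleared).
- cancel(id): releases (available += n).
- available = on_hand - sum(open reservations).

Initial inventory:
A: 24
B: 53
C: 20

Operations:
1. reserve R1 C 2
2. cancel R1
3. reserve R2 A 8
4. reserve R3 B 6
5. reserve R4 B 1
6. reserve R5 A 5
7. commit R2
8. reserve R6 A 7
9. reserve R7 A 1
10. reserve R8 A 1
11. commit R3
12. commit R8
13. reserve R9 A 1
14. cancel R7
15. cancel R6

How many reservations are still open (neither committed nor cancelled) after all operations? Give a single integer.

Answer: 3

Derivation:
Step 1: reserve R1 C 2 -> on_hand[A=24 B=53 C=20] avail[A=24 B=53 C=18] open={R1}
Step 2: cancel R1 -> on_hand[A=24 B=53 C=20] avail[A=24 B=53 C=20] open={}
Step 3: reserve R2 A 8 -> on_hand[A=24 B=53 C=20] avail[A=16 B=53 C=20] open={R2}
Step 4: reserve R3 B 6 -> on_hand[A=24 B=53 C=20] avail[A=16 B=47 C=20] open={R2,R3}
Step 5: reserve R4 B 1 -> on_hand[A=24 B=53 C=20] avail[A=16 B=46 C=20] open={R2,R3,R4}
Step 6: reserve R5 A 5 -> on_hand[A=24 B=53 C=20] avail[A=11 B=46 C=20] open={R2,R3,R4,R5}
Step 7: commit R2 -> on_hand[A=16 B=53 C=20] avail[A=11 B=46 C=20] open={R3,R4,R5}
Step 8: reserve R6 A 7 -> on_hand[A=16 B=53 C=20] avail[A=4 B=46 C=20] open={R3,R4,R5,R6}
Step 9: reserve R7 A 1 -> on_hand[A=16 B=53 C=20] avail[A=3 B=46 C=20] open={R3,R4,R5,R6,R7}
Step 10: reserve R8 A 1 -> on_hand[A=16 B=53 C=20] avail[A=2 B=46 C=20] open={R3,R4,R5,R6,R7,R8}
Step 11: commit R3 -> on_hand[A=16 B=47 C=20] avail[A=2 B=46 C=20] open={R4,R5,R6,R7,R8}
Step 12: commit R8 -> on_hand[A=15 B=47 C=20] avail[A=2 B=46 C=20] open={R4,R5,R6,R7}
Step 13: reserve R9 A 1 -> on_hand[A=15 B=47 C=20] avail[A=1 B=46 C=20] open={R4,R5,R6,R7,R9}
Step 14: cancel R7 -> on_hand[A=15 B=47 C=20] avail[A=2 B=46 C=20] open={R4,R5,R6,R9}
Step 15: cancel R6 -> on_hand[A=15 B=47 C=20] avail[A=9 B=46 C=20] open={R4,R5,R9}
Open reservations: ['R4', 'R5', 'R9'] -> 3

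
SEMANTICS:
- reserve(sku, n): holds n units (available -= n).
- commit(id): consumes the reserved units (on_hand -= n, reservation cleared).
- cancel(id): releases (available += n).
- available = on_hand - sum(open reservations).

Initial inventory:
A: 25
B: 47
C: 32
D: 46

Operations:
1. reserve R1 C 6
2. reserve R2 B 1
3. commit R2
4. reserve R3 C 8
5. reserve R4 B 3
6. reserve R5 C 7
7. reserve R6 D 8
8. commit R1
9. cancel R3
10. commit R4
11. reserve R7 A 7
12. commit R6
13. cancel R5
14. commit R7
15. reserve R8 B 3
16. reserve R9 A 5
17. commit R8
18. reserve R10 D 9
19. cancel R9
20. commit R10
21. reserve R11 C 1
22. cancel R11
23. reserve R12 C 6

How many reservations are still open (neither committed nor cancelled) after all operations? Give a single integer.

Answer: 1

Derivation:
Step 1: reserve R1 C 6 -> on_hand[A=25 B=47 C=32 D=46] avail[A=25 B=47 C=26 D=46] open={R1}
Step 2: reserve R2 B 1 -> on_hand[A=25 B=47 C=32 D=46] avail[A=25 B=46 C=26 D=46] open={R1,R2}
Step 3: commit R2 -> on_hand[A=25 B=46 C=32 D=46] avail[A=25 B=46 C=26 D=46] open={R1}
Step 4: reserve R3 C 8 -> on_hand[A=25 B=46 C=32 D=46] avail[A=25 B=46 C=18 D=46] open={R1,R3}
Step 5: reserve R4 B 3 -> on_hand[A=25 B=46 C=32 D=46] avail[A=25 B=43 C=18 D=46] open={R1,R3,R4}
Step 6: reserve R5 C 7 -> on_hand[A=25 B=46 C=32 D=46] avail[A=25 B=43 C=11 D=46] open={R1,R3,R4,R5}
Step 7: reserve R6 D 8 -> on_hand[A=25 B=46 C=32 D=46] avail[A=25 B=43 C=11 D=38] open={R1,R3,R4,R5,R6}
Step 8: commit R1 -> on_hand[A=25 B=46 C=26 D=46] avail[A=25 B=43 C=11 D=38] open={R3,R4,R5,R6}
Step 9: cancel R3 -> on_hand[A=25 B=46 C=26 D=46] avail[A=25 B=43 C=19 D=38] open={R4,R5,R6}
Step 10: commit R4 -> on_hand[A=25 B=43 C=26 D=46] avail[A=25 B=43 C=19 D=38] open={R5,R6}
Step 11: reserve R7 A 7 -> on_hand[A=25 B=43 C=26 D=46] avail[A=18 B=43 C=19 D=38] open={R5,R6,R7}
Step 12: commit R6 -> on_hand[A=25 B=43 C=26 D=38] avail[A=18 B=43 C=19 D=38] open={R5,R7}
Step 13: cancel R5 -> on_hand[A=25 B=43 C=26 D=38] avail[A=18 B=43 C=26 D=38] open={R7}
Step 14: commit R7 -> on_hand[A=18 B=43 C=26 D=38] avail[A=18 B=43 C=26 D=38] open={}
Step 15: reserve R8 B 3 -> on_hand[A=18 B=43 C=26 D=38] avail[A=18 B=40 C=26 D=38] open={R8}
Step 16: reserve R9 A 5 -> on_hand[A=18 B=43 C=26 D=38] avail[A=13 B=40 C=26 D=38] open={R8,R9}
Step 17: commit R8 -> on_hand[A=18 B=40 C=26 D=38] avail[A=13 B=40 C=26 D=38] open={R9}
Step 18: reserve R10 D 9 -> on_hand[A=18 B=40 C=26 D=38] avail[A=13 B=40 C=26 D=29] open={R10,R9}
Step 19: cancel R9 -> on_hand[A=18 B=40 C=26 D=38] avail[A=18 B=40 C=26 D=29] open={R10}
Step 20: commit R10 -> on_hand[A=18 B=40 C=26 D=29] avail[A=18 B=40 C=26 D=29] open={}
Step 21: reserve R11 C 1 -> on_hand[A=18 B=40 C=26 D=29] avail[A=18 B=40 C=25 D=29] open={R11}
Step 22: cancel R11 -> on_hand[A=18 B=40 C=26 D=29] avail[A=18 B=40 C=26 D=29] open={}
Step 23: reserve R12 C 6 -> on_hand[A=18 B=40 C=26 D=29] avail[A=18 B=40 C=20 D=29] open={R12}
Open reservations: ['R12'] -> 1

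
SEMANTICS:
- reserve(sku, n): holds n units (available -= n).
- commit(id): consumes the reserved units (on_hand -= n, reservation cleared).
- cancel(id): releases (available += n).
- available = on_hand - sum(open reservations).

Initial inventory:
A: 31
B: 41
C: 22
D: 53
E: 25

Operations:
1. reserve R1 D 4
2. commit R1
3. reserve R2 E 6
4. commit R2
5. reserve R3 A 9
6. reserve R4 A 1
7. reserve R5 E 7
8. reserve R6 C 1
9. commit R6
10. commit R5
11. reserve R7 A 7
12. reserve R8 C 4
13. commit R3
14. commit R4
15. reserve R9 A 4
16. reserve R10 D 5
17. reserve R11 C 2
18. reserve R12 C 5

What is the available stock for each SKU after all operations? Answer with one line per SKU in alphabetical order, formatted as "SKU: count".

Answer: A: 10
B: 41
C: 10
D: 44
E: 12

Derivation:
Step 1: reserve R1 D 4 -> on_hand[A=31 B=41 C=22 D=53 E=25] avail[A=31 B=41 C=22 D=49 E=25] open={R1}
Step 2: commit R1 -> on_hand[A=31 B=41 C=22 D=49 E=25] avail[A=31 B=41 C=22 D=49 E=25] open={}
Step 3: reserve R2 E 6 -> on_hand[A=31 B=41 C=22 D=49 E=25] avail[A=31 B=41 C=22 D=49 E=19] open={R2}
Step 4: commit R2 -> on_hand[A=31 B=41 C=22 D=49 E=19] avail[A=31 B=41 C=22 D=49 E=19] open={}
Step 5: reserve R3 A 9 -> on_hand[A=31 B=41 C=22 D=49 E=19] avail[A=22 B=41 C=22 D=49 E=19] open={R3}
Step 6: reserve R4 A 1 -> on_hand[A=31 B=41 C=22 D=49 E=19] avail[A=21 B=41 C=22 D=49 E=19] open={R3,R4}
Step 7: reserve R5 E 7 -> on_hand[A=31 B=41 C=22 D=49 E=19] avail[A=21 B=41 C=22 D=49 E=12] open={R3,R4,R5}
Step 8: reserve R6 C 1 -> on_hand[A=31 B=41 C=22 D=49 E=19] avail[A=21 B=41 C=21 D=49 E=12] open={R3,R4,R5,R6}
Step 9: commit R6 -> on_hand[A=31 B=41 C=21 D=49 E=19] avail[A=21 B=41 C=21 D=49 E=12] open={R3,R4,R5}
Step 10: commit R5 -> on_hand[A=31 B=41 C=21 D=49 E=12] avail[A=21 B=41 C=21 D=49 E=12] open={R3,R4}
Step 11: reserve R7 A 7 -> on_hand[A=31 B=41 C=21 D=49 E=12] avail[A=14 B=41 C=21 D=49 E=12] open={R3,R4,R7}
Step 12: reserve R8 C 4 -> on_hand[A=31 B=41 C=21 D=49 E=12] avail[A=14 B=41 C=17 D=49 E=12] open={R3,R4,R7,R8}
Step 13: commit R3 -> on_hand[A=22 B=41 C=21 D=49 E=12] avail[A=14 B=41 C=17 D=49 E=12] open={R4,R7,R8}
Step 14: commit R4 -> on_hand[A=21 B=41 C=21 D=49 E=12] avail[A=14 B=41 C=17 D=49 E=12] open={R7,R8}
Step 15: reserve R9 A 4 -> on_hand[A=21 B=41 C=21 D=49 E=12] avail[A=10 B=41 C=17 D=49 E=12] open={R7,R8,R9}
Step 16: reserve R10 D 5 -> on_hand[A=21 B=41 C=21 D=49 E=12] avail[A=10 B=41 C=17 D=44 E=12] open={R10,R7,R8,R9}
Step 17: reserve R11 C 2 -> on_hand[A=21 B=41 C=21 D=49 E=12] avail[A=10 B=41 C=15 D=44 E=12] open={R10,R11,R7,R8,R9}
Step 18: reserve R12 C 5 -> on_hand[A=21 B=41 C=21 D=49 E=12] avail[A=10 B=41 C=10 D=44 E=12] open={R10,R11,R12,R7,R8,R9}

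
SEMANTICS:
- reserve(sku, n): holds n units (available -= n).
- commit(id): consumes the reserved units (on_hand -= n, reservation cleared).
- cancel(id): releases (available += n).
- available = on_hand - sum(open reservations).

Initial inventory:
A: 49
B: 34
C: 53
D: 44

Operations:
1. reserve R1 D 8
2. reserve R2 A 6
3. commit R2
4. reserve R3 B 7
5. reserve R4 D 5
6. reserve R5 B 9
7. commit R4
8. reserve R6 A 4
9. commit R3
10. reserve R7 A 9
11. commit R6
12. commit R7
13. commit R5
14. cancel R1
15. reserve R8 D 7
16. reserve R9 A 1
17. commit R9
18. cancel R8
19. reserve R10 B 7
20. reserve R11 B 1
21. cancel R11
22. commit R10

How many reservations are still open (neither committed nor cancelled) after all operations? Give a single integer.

Answer: 0

Derivation:
Step 1: reserve R1 D 8 -> on_hand[A=49 B=34 C=53 D=44] avail[A=49 B=34 C=53 D=36] open={R1}
Step 2: reserve R2 A 6 -> on_hand[A=49 B=34 C=53 D=44] avail[A=43 B=34 C=53 D=36] open={R1,R2}
Step 3: commit R2 -> on_hand[A=43 B=34 C=53 D=44] avail[A=43 B=34 C=53 D=36] open={R1}
Step 4: reserve R3 B 7 -> on_hand[A=43 B=34 C=53 D=44] avail[A=43 B=27 C=53 D=36] open={R1,R3}
Step 5: reserve R4 D 5 -> on_hand[A=43 B=34 C=53 D=44] avail[A=43 B=27 C=53 D=31] open={R1,R3,R4}
Step 6: reserve R5 B 9 -> on_hand[A=43 B=34 C=53 D=44] avail[A=43 B=18 C=53 D=31] open={R1,R3,R4,R5}
Step 7: commit R4 -> on_hand[A=43 B=34 C=53 D=39] avail[A=43 B=18 C=53 D=31] open={R1,R3,R5}
Step 8: reserve R6 A 4 -> on_hand[A=43 B=34 C=53 D=39] avail[A=39 B=18 C=53 D=31] open={R1,R3,R5,R6}
Step 9: commit R3 -> on_hand[A=43 B=27 C=53 D=39] avail[A=39 B=18 C=53 D=31] open={R1,R5,R6}
Step 10: reserve R7 A 9 -> on_hand[A=43 B=27 C=53 D=39] avail[A=30 B=18 C=53 D=31] open={R1,R5,R6,R7}
Step 11: commit R6 -> on_hand[A=39 B=27 C=53 D=39] avail[A=30 B=18 C=53 D=31] open={R1,R5,R7}
Step 12: commit R7 -> on_hand[A=30 B=27 C=53 D=39] avail[A=30 B=18 C=53 D=31] open={R1,R5}
Step 13: commit R5 -> on_hand[A=30 B=18 C=53 D=39] avail[A=30 B=18 C=53 D=31] open={R1}
Step 14: cancel R1 -> on_hand[A=30 B=18 C=53 D=39] avail[A=30 B=18 C=53 D=39] open={}
Step 15: reserve R8 D 7 -> on_hand[A=30 B=18 C=53 D=39] avail[A=30 B=18 C=53 D=32] open={R8}
Step 16: reserve R9 A 1 -> on_hand[A=30 B=18 C=53 D=39] avail[A=29 B=18 C=53 D=32] open={R8,R9}
Step 17: commit R9 -> on_hand[A=29 B=18 C=53 D=39] avail[A=29 B=18 C=53 D=32] open={R8}
Step 18: cancel R8 -> on_hand[A=29 B=18 C=53 D=39] avail[A=29 B=18 C=53 D=39] open={}
Step 19: reserve R10 B 7 -> on_hand[A=29 B=18 C=53 D=39] avail[A=29 B=11 C=53 D=39] open={R10}
Step 20: reserve R11 B 1 -> on_hand[A=29 B=18 C=53 D=39] avail[A=29 B=10 C=53 D=39] open={R10,R11}
Step 21: cancel R11 -> on_hand[A=29 B=18 C=53 D=39] avail[A=29 B=11 C=53 D=39] open={R10}
Step 22: commit R10 -> on_hand[A=29 B=11 C=53 D=39] avail[A=29 B=11 C=53 D=39] open={}
Open reservations: [] -> 0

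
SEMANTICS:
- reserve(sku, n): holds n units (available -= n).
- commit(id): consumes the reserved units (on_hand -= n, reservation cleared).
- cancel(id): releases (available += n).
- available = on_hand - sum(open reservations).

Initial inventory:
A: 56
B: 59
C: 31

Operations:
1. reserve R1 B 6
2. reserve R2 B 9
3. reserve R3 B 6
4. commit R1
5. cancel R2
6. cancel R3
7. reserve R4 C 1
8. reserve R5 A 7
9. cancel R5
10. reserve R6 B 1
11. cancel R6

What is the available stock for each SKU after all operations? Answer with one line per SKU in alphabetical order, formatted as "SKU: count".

Answer: A: 56
B: 53
C: 30

Derivation:
Step 1: reserve R1 B 6 -> on_hand[A=56 B=59 C=31] avail[A=56 B=53 C=31] open={R1}
Step 2: reserve R2 B 9 -> on_hand[A=56 B=59 C=31] avail[A=56 B=44 C=31] open={R1,R2}
Step 3: reserve R3 B 6 -> on_hand[A=56 B=59 C=31] avail[A=56 B=38 C=31] open={R1,R2,R3}
Step 4: commit R1 -> on_hand[A=56 B=53 C=31] avail[A=56 B=38 C=31] open={R2,R3}
Step 5: cancel R2 -> on_hand[A=56 B=53 C=31] avail[A=56 B=47 C=31] open={R3}
Step 6: cancel R3 -> on_hand[A=56 B=53 C=31] avail[A=56 B=53 C=31] open={}
Step 7: reserve R4 C 1 -> on_hand[A=56 B=53 C=31] avail[A=56 B=53 C=30] open={R4}
Step 8: reserve R5 A 7 -> on_hand[A=56 B=53 C=31] avail[A=49 B=53 C=30] open={R4,R5}
Step 9: cancel R5 -> on_hand[A=56 B=53 C=31] avail[A=56 B=53 C=30] open={R4}
Step 10: reserve R6 B 1 -> on_hand[A=56 B=53 C=31] avail[A=56 B=52 C=30] open={R4,R6}
Step 11: cancel R6 -> on_hand[A=56 B=53 C=31] avail[A=56 B=53 C=30] open={R4}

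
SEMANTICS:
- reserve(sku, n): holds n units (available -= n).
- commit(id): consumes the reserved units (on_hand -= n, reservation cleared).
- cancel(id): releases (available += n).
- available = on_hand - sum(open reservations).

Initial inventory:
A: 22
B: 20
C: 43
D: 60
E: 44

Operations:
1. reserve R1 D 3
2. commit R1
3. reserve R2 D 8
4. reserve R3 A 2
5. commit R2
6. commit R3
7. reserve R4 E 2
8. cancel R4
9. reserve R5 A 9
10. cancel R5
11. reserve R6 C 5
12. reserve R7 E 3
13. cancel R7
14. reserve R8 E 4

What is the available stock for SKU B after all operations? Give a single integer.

Step 1: reserve R1 D 3 -> on_hand[A=22 B=20 C=43 D=60 E=44] avail[A=22 B=20 C=43 D=57 E=44] open={R1}
Step 2: commit R1 -> on_hand[A=22 B=20 C=43 D=57 E=44] avail[A=22 B=20 C=43 D=57 E=44] open={}
Step 3: reserve R2 D 8 -> on_hand[A=22 B=20 C=43 D=57 E=44] avail[A=22 B=20 C=43 D=49 E=44] open={R2}
Step 4: reserve R3 A 2 -> on_hand[A=22 B=20 C=43 D=57 E=44] avail[A=20 B=20 C=43 D=49 E=44] open={R2,R3}
Step 5: commit R2 -> on_hand[A=22 B=20 C=43 D=49 E=44] avail[A=20 B=20 C=43 D=49 E=44] open={R3}
Step 6: commit R3 -> on_hand[A=20 B=20 C=43 D=49 E=44] avail[A=20 B=20 C=43 D=49 E=44] open={}
Step 7: reserve R4 E 2 -> on_hand[A=20 B=20 C=43 D=49 E=44] avail[A=20 B=20 C=43 D=49 E=42] open={R4}
Step 8: cancel R4 -> on_hand[A=20 B=20 C=43 D=49 E=44] avail[A=20 B=20 C=43 D=49 E=44] open={}
Step 9: reserve R5 A 9 -> on_hand[A=20 B=20 C=43 D=49 E=44] avail[A=11 B=20 C=43 D=49 E=44] open={R5}
Step 10: cancel R5 -> on_hand[A=20 B=20 C=43 D=49 E=44] avail[A=20 B=20 C=43 D=49 E=44] open={}
Step 11: reserve R6 C 5 -> on_hand[A=20 B=20 C=43 D=49 E=44] avail[A=20 B=20 C=38 D=49 E=44] open={R6}
Step 12: reserve R7 E 3 -> on_hand[A=20 B=20 C=43 D=49 E=44] avail[A=20 B=20 C=38 D=49 E=41] open={R6,R7}
Step 13: cancel R7 -> on_hand[A=20 B=20 C=43 D=49 E=44] avail[A=20 B=20 C=38 D=49 E=44] open={R6}
Step 14: reserve R8 E 4 -> on_hand[A=20 B=20 C=43 D=49 E=44] avail[A=20 B=20 C=38 D=49 E=40] open={R6,R8}
Final available[B] = 20

Answer: 20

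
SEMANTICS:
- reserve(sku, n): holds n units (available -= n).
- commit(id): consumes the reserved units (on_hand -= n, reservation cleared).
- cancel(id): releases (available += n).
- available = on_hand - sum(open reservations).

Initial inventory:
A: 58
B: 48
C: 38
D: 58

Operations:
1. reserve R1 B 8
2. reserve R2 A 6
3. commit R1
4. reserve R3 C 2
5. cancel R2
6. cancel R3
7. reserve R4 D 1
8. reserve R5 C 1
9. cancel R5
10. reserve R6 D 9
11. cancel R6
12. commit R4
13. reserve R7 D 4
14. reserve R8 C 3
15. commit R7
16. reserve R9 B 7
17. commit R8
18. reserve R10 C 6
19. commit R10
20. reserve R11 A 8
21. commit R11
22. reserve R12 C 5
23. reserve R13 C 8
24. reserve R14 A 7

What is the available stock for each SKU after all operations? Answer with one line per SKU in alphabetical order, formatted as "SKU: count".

Answer: A: 43
B: 33
C: 16
D: 53

Derivation:
Step 1: reserve R1 B 8 -> on_hand[A=58 B=48 C=38 D=58] avail[A=58 B=40 C=38 D=58] open={R1}
Step 2: reserve R2 A 6 -> on_hand[A=58 B=48 C=38 D=58] avail[A=52 B=40 C=38 D=58] open={R1,R2}
Step 3: commit R1 -> on_hand[A=58 B=40 C=38 D=58] avail[A=52 B=40 C=38 D=58] open={R2}
Step 4: reserve R3 C 2 -> on_hand[A=58 B=40 C=38 D=58] avail[A=52 B=40 C=36 D=58] open={R2,R3}
Step 5: cancel R2 -> on_hand[A=58 B=40 C=38 D=58] avail[A=58 B=40 C=36 D=58] open={R3}
Step 6: cancel R3 -> on_hand[A=58 B=40 C=38 D=58] avail[A=58 B=40 C=38 D=58] open={}
Step 7: reserve R4 D 1 -> on_hand[A=58 B=40 C=38 D=58] avail[A=58 B=40 C=38 D=57] open={R4}
Step 8: reserve R5 C 1 -> on_hand[A=58 B=40 C=38 D=58] avail[A=58 B=40 C=37 D=57] open={R4,R5}
Step 9: cancel R5 -> on_hand[A=58 B=40 C=38 D=58] avail[A=58 B=40 C=38 D=57] open={R4}
Step 10: reserve R6 D 9 -> on_hand[A=58 B=40 C=38 D=58] avail[A=58 B=40 C=38 D=48] open={R4,R6}
Step 11: cancel R6 -> on_hand[A=58 B=40 C=38 D=58] avail[A=58 B=40 C=38 D=57] open={R4}
Step 12: commit R4 -> on_hand[A=58 B=40 C=38 D=57] avail[A=58 B=40 C=38 D=57] open={}
Step 13: reserve R7 D 4 -> on_hand[A=58 B=40 C=38 D=57] avail[A=58 B=40 C=38 D=53] open={R7}
Step 14: reserve R8 C 3 -> on_hand[A=58 B=40 C=38 D=57] avail[A=58 B=40 C=35 D=53] open={R7,R8}
Step 15: commit R7 -> on_hand[A=58 B=40 C=38 D=53] avail[A=58 B=40 C=35 D=53] open={R8}
Step 16: reserve R9 B 7 -> on_hand[A=58 B=40 C=38 D=53] avail[A=58 B=33 C=35 D=53] open={R8,R9}
Step 17: commit R8 -> on_hand[A=58 B=40 C=35 D=53] avail[A=58 B=33 C=35 D=53] open={R9}
Step 18: reserve R10 C 6 -> on_hand[A=58 B=40 C=35 D=53] avail[A=58 B=33 C=29 D=53] open={R10,R9}
Step 19: commit R10 -> on_hand[A=58 B=40 C=29 D=53] avail[A=58 B=33 C=29 D=53] open={R9}
Step 20: reserve R11 A 8 -> on_hand[A=58 B=40 C=29 D=53] avail[A=50 B=33 C=29 D=53] open={R11,R9}
Step 21: commit R11 -> on_hand[A=50 B=40 C=29 D=53] avail[A=50 B=33 C=29 D=53] open={R9}
Step 22: reserve R12 C 5 -> on_hand[A=50 B=40 C=29 D=53] avail[A=50 B=33 C=24 D=53] open={R12,R9}
Step 23: reserve R13 C 8 -> on_hand[A=50 B=40 C=29 D=53] avail[A=50 B=33 C=16 D=53] open={R12,R13,R9}
Step 24: reserve R14 A 7 -> on_hand[A=50 B=40 C=29 D=53] avail[A=43 B=33 C=16 D=53] open={R12,R13,R14,R9}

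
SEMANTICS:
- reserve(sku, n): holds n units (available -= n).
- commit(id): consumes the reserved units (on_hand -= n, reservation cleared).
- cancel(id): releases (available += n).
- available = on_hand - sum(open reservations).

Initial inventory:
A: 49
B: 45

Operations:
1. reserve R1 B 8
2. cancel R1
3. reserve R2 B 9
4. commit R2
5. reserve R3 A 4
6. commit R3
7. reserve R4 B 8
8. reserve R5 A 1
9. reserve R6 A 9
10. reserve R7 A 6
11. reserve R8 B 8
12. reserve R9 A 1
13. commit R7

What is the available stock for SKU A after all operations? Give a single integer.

Step 1: reserve R1 B 8 -> on_hand[A=49 B=45] avail[A=49 B=37] open={R1}
Step 2: cancel R1 -> on_hand[A=49 B=45] avail[A=49 B=45] open={}
Step 3: reserve R2 B 9 -> on_hand[A=49 B=45] avail[A=49 B=36] open={R2}
Step 4: commit R2 -> on_hand[A=49 B=36] avail[A=49 B=36] open={}
Step 5: reserve R3 A 4 -> on_hand[A=49 B=36] avail[A=45 B=36] open={R3}
Step 6: commit R3 -> on_hand[A=45 B=36] avail[A=45 B=36] open={}
Step 7: reserve R4 B 8 -> on_hand[A=45 B=36] avail[A=45 B=28] open={R4}
Step 8: reserve R5 A 1 -> on_hand[A=45 B=36] avail[A=44 B=28] open={R4,R5}
Step 9: reserve R6 A 9 -> on_hand[A=45 B=36] avail[A=35 B=28] open={R4,R5,R6}
Step 10: reserve R7 A 6 -> on_hand[A=45 B=36] avail[A=29 B=28] open={R4,R5,R6,R7}
Step 11: reserve R8 B 8 -> on_hand[A=45 B=36] avail[A=29 B=20] open={R4,R5,R6,R7,R8}
Step 12: reserve R9 A 1 -> on_hand[A=45 B=36] avail[A=28 B=20] open={R4,R5,R6,R7,R8,R9}
Step 13: commit R7 -> on_hand[A=39 B=36] avail[A=28 B=20] open={R4,R5,R6,R8,R9}
Final available[A] = 28

Answer: 28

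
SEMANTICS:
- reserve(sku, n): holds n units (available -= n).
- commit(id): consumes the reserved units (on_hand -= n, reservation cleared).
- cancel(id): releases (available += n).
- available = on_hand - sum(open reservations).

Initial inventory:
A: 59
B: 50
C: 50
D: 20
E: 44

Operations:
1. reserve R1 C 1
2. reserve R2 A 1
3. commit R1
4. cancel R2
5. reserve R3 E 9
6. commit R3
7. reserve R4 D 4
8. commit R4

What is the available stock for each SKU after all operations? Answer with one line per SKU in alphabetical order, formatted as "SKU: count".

Answer: A: 59
B: 50
C: 49
D: 16
E: 35

Derivation:
Step 1: reserve R1 C 1 -> on_hand[A=59 B=50 C=50 D=20 E=44] avail[A=59 B=50 C=49 D=20 E=44] open={R1}
Step 2: reserve R2 A 1 -> on_hand[A=59 B=50 C=50 D=20 E=44] avail[A=58 B=50 C=49 D=20 E=44] open={R1,R2}
Step 3: commit R1 -> on_hand[A=59 B=50 C=49 D=20 E=44] avail[A=58 B=50 C=49 D=20 E=44] open={R2}
Step 4: cancel R2 -> on_hand[A=59 B=50 C=49 D=20 E=44] avail[A=59 B=50 C=49 D=20 E=44] open={}
Step 5: reserve R3 E 9 -> on_hand[A=59 B=50 C=49 D=20 E=44] avail[A=59 B=50 C=49 D=20 E=35] open={R3}
Step 6: commit R3 -> on_hand[A=59 B=50 C=49 D=20 E=35] avail[A=59 B=50 C=49 D=20 E=35] open={}
Step 7: reserve R4 D 4 -> on_hand[A=59 B=50 C=49 D=20 E=35] avail[A=59 B=50 C=49 D=16 E=35] open={R4}
Step 8: commit R4 -> on_hand[A=59 B=50 C=49 D=16 E=35] avail[A=59 B=50 C=49 D=16 E=35] open={}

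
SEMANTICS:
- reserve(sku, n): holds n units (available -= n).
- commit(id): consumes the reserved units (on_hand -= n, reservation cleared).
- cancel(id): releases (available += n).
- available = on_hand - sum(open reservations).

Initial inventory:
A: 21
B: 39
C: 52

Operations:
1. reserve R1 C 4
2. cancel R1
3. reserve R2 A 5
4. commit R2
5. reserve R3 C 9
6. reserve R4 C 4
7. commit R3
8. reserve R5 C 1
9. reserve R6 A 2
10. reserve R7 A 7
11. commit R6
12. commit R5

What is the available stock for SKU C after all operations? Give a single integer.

Step 1: reserve R1 C 4 -> on_hand[A=21 B=39 C=52] avail[A=21 B=39 C=48] open={R1}
Step 2: cancel R1 -> on_hand[A=21 B=39 C=52] avail[A=21 B=39 C=52] open={}
Step 3: reserve R2 A 5 -> on_hand[A=21 B=39 C=52] avail[A=16 B=39 C=52] open={R2}
Step 4: commit R2 -> on_hand[A=16 B=39 C=52] avail[A=16 B=39 C=52] open={}
Step 5: reserve R3 C 9 -> on_hand[A=16 B=39 C=52] avail[A=16 B=39 C=43] open={R3}
Step 6: reserve R4 C 4 -> on_hand[A=16 B=39 C=52] avail[A=16 B=39 C=39] open={R3,R4}
Step 7: commit R3 -> on_hand[A=16 B=39 C=43] avail[A=16 B=39 C=39] open={R4}
Step 8: reserve R5 C 1 -> on_hand[A=16 B=39 C=43] avail[A=16 B=39 C=38] open={R4,R5}
Step 9: reserve R6 A 2 -> on_hand[A=16 B=39 C=43] avail[A=14 B=39 C=38] open={R4,R5,R6}
Step 10: reserve R7 A 7 -> on_hand[A=16 B=39 C=43] avail[A=7 B=39 C=38] open={R4,R5,R6,R7}
Step 11: commit R6 -> on_hand[A=14 B=39 C=43] avail[A=7 B=39 C=38] open={R4,R5,R7}
Step 12: commit R5 -> on_hand[A=14 B=39 C=42] avail[A=7 B=39 C=38] open={R4,R7}
Final available[C] = 38

Answer: 38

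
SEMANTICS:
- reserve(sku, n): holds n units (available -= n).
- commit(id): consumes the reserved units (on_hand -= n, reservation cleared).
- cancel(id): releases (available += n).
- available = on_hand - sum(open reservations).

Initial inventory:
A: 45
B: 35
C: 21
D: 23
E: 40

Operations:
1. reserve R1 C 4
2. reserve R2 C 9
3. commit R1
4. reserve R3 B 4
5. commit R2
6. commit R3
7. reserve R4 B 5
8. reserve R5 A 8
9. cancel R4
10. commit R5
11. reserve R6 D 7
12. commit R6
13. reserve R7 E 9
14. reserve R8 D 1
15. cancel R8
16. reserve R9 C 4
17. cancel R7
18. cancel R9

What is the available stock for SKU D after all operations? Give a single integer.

Answer: 16

Derivation:
Step 1: reserve R1 C 4 -> on_hand[A=45 B=35 C=21 D=23 E=40] avail[A=45 B=35 C=17 D=23 E=40] open={R1}
Step 2: reserve R2 C 9 -> on_hand[A=45 B=35 C=21 D=23 E=40] avail[A=45 B=35 C=8 D=23 E=40] open={R1,R2}
Step 3: commit R1 -> on_hand[A=45 B=35 C=17 D=23 E=40] avail[A=45 B=35 C=8 D=23 E=40] open={R2}
Step 4: reserve R3 B 4 -> on_hand[A=45 B=35 C=17 D=23 E=40] avail[A=45 B=31 C=8 D=23 E=40] open={R2,R3}
Step 5: commit R2 -> on_hand[A=45 B=35 C=8 D=23 E=40] avail[A=45 B=31 C=8 D=23 E=40] open={R3}
Step 6: commit R3 -> on_hand[A=45 B=31 C=8 D=23 E=40] avail[A=45 B=31 C=8 D=23 E=40] open={}
Step 7: reserve R4 B 5 -> on_hand[A=45 B=31 C=8 D=23 E=40] avail[A=45 B=26 C=8 D=23 E=40] open={R4}
Step 8: reserve R5 A 8 -> on_hand[A=45 B=31 C=8 D=23 E=40] avail[A=37 B=26 C=8 D=23 E=40] open={R4,R5}
Step 9: cancel R4 -> on_hand[A=45 B=31 C=8 D=23 E=40] avail[A=37 B=31 C=8 D=23 E=40] open={R5}
Step 10: commit R5 -> on_hand[A=37 B=31 C=8 D=23 E=40] avail[A=37 B=31 C=8 D=23 E=40] open={}
Step 11: reserve R6 D 7 -> on_hand[A=37 B=31 C=8 D=23 E=40] avail[A=37 B=31 C=8 D=16 E=40] open={R6}
Step 12: commit R6 -> on_hand[A=37 B=31 C=8 D=16 E=40] avail[A=37 B=31 C=8 D=16 E=40] open={}
Step 13: reserve R7 E 9 -> on_hand[A=37 B=31 C=8 D=16 E=40] avail[A=37 B=31 C=8 D=16 E=31] open={R7}
Step 14: reserve R8 D 1 -> on_hand[A=37 B=31 C=8 D=16 E=40] avail[A=37 B=31 C=8 D=15 E=31] open={R7,R8}
Step 15: cancel R8 -> on_hand[A=37 B=31 C=8 D=16 E=40] avail[A=37 B=31 C=8 D=16 E=31] open={R7}
Step 16: reserve R9 C 4 -> on_hand[A=37 B=31 C=8 D=16 E=40] avail[A=37 B=31 C=4 D=16 E=31] open={R7,R9}
Step 17: cancel R7 -> on_hand[A=37 B=31 C=8 D=16 E=40] avail[A=37 B=31 C=4 D=16 E=40] open={R9}
Step 18: cancel R9 -> on_hand[A=37 B=31 C=8 D=16 E=40] avail[A=37 B=31 C=8 D=16 E=40] open={}
Final available[D] = 16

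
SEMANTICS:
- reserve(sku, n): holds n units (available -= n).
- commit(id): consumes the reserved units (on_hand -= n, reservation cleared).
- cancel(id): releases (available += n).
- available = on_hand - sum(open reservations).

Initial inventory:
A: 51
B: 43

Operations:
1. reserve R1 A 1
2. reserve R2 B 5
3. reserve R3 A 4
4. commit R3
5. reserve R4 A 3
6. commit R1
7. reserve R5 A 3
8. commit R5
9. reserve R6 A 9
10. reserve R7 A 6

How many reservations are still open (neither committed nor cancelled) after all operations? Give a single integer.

Step 1: reserve R1 A 1 -> on_hand[A=51 B=43] avail[A=50 B=43] open={R1}
Step 2: reserve R2 B 5 -> on_hand[A=51 B=43] avail[A=50 B=38] open={R1,R2}
Step 3: reserve R3 A 4 -> on_hand[A=51 B=43] avail[A=46 B=38] open={R1,R2,R3}
Step 4: commit R3 -> on_hand[A=47 B=43] avail[A=46 B=38] open={R1,R2}
Step 5: reserve R4 A 3 -> on_hand[A=47 B=43] avail[A=43 B=38] open={R1,R2,R4}
Step 6: commit R1 -> on_hand[A=46 B=43] avail[A=43 B=38] open={R2,R4}
Step 7: reserve R5 A 3 -> on_hand[A=46 B=43] avail[A=40 B=38] open={R2,R4,R5}
Step 8: commit R5 -> on_hand[A=43 B=43] avail[A=40 B=38] open={R2,R4}
Step 9: reserve R6 A 9 -> on_hand[A=43 B=43] avail[A=31 B=38] open={R2,R4,R6}
Step 10: reserve R7 A 6 -> on_hand[A=43 B=43] avail[A=25 B=38] open={R2,R4,R6,R7}
Open reservations: ['R2', 'R4', 'R6', 'R7'] -> 4

Answer: 4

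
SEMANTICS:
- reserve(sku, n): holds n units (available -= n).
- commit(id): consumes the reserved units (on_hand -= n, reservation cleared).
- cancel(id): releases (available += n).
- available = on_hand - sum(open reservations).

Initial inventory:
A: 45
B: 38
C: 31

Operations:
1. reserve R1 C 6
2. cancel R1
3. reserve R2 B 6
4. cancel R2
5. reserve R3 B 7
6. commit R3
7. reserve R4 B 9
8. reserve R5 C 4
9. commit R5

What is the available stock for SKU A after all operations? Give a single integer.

Answer: 45

Derivation:
Step 1: reserve R1 C 6 -> on_hand[A=45 B=38 C=31] avail[A=45 B=38 C=25] open={R1}
Step 2: cancel R1 -> on_hand[A=45 B=38 C=31] avail[A=45 B=38 C=31] open={}
Step 3: reserve R2 B 6 -> on_hand[A=45 B=38 C=31] avail[A=45 B=32 C=31] open={R2}
Step 4: cancel R2 -> on_hand[A=45 B=38 C=31] avail[A=45 B=38 C=31] open={}
Step 5: reserve R3 B 7 -> on_hand[A=45 B=38 C=31] avail[A=45 B=31 C=31] open={R3}
Step 6: commit R3 -> on_hand[A=45 B=31 C=31] avail[A=45 B=31 C=31] open={}
Step 7: reserve R4 B 9 -> on_hand[A=45 B=31 C=31] avail[A=45 B=22 C=31] open={R4}
Step 8: reserve R5 C 4 -> on_hand[A=45 B=31 C=31] avail[A=45 B=22 C=27] open={R4,R5}
Step 9: commit R5 -> on_hand[A=45 B=31 C=27] avail[A=45 B=22 C=27] open={R4}
Final available[A] = 45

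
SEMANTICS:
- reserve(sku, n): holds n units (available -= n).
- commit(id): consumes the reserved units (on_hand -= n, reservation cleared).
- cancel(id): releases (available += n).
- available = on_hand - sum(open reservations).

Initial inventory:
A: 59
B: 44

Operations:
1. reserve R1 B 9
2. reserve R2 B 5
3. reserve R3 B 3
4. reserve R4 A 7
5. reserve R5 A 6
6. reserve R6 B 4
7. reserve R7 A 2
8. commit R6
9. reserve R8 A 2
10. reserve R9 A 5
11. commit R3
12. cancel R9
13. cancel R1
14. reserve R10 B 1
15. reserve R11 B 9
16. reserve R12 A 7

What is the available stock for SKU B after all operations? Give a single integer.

Step 1: reserve R1 B 9 -> on_hand[A=59 B=44] avail[A=59 B=35] open={R1}
Step 2: reserve R2 B 5 -> on_hand[A=59 B=44] avail[A=59 B=30] open={R1,R2}
Step 3: reserve R3 B 3 -> on_hand[A=59 B=44] avail[A=59 B=27] open={R1,R2,R3}
Step 4: reserve R4 A 7 -> on_hand[A=59 B=44] avail[A=52 B=27] open={R1,R2,R3,R4}
Step 5: reserve R5 A 6 -> on_hand[A=59 B=44] avail[A=46 B=27] open={R1,R2,R3,R4,R5}
Step 6: reserve R6 B 4 -> on_hand[A=59 B=44] avail[A=46 B=23] open={R1,R2,R3,R4,R5,R6}
Step 7: reserve R7 A 2 -> on_hand[A=59 B=44] avail[A=44 B=23] open={R1,R2,R3,R4,R5,R6,R7}
Step 8: commit R6 -> on_hand[A=59 B=40] avail[A=44 B=23] open={R1,R2,R3,R4,R5,R7}
Step 9: reserve R8 A 2 -> on_hand[A=59 B=40] avail[A=42 B=23] open={R1,R2,R3,R4,R5,R7,R8}
Step 10: reserve R9 A 5 -> on_hand[A=59 B=40] avail[A=37 B=23] open={R1,R2,R3,R4,R5,R7,R8,R9}
Step 11: commit R3 -> on_hand[A=59 B=37] avail[A=37 B=23] open={R1,R2,R4,R5,R7,R8,R9}
Step 12: cancel R9 -> on_hand[A=59 B=37] avail[A=42 B=23] open={R1,R2,R4,R5,R7,R8}
Step 13: cancel R1 -> on_hand[A=59 B=37] avail[A=42 B=32] open={R2,R4,R5,R7,R8}
Step 14: reserve R10 B 1 -> on_hand[A=59 B=37] avail[A=42 B=31] open={R10,R2,R4,R5,R7,R8}
Step 15: reserve R11 B 9 -> on_hand[A=59 B=37] avail[A=42 B=22] open={R10,R11,R2,R4,R5,R7,R8}
Step 16: reserve R12 A 7 -> on_hand[A=59 B=37] avail[A=35 B=22] open={R10,R11,R12,R2,R4,R5,R7,R8}
Final available[B] = 22

Answer: 22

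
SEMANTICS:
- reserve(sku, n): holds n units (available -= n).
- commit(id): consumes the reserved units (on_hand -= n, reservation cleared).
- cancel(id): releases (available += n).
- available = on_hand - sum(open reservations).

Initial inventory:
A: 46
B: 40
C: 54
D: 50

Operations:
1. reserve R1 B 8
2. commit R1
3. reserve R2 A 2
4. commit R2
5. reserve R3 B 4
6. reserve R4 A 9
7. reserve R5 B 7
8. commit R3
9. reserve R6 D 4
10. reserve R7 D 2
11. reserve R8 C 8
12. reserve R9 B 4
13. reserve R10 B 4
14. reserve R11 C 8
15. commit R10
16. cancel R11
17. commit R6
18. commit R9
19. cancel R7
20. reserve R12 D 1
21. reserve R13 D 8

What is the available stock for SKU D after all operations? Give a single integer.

Answer: 37

Derivation:
Step 1: reserve R1 B 8 -> on_hand[A=46 B=40 C=54 D=50] avail[A=46 B=32 C=54 D=50] open={R1}
Step 2: commit R1 -> on_hand[A=46 B=32 C=54 D=50] avail[A=46 B=32 C=54 D=50] open={}
Step 3: reserve R2 A 2 -> on_hand[A=46 B=32 C=54 D=50] avail[A=44 B=32 C=54 D=50] open={R2}
Step 4: commit R2 -> on_hand[A=44 B=32 C=54 D=50] avail[A=44 B=32 C=54 D=50] open={}
Step 5: reserve R3 B 4 -> on_hand[A=44 B=32 C=54 D=50] avail[A=44 B=28 C=54 D=50] open={R3}
Step 6: reserve R4 A 9 -> on_hand[A=44 B=32 C=54 D=50] avail[A=35 B=28 C=54 D=50] open={R3,R4}
Step 7: reserve R5 B 7 -> on_hand[A=44 B=32 C=54 D=50] avail[A=35 B=21 C=54 D=50] open={R3,R4,R5}
Step 8: commit R3 -> on_hand[A=44 B=28 C=54 D=50] avail[A=35 B=21 C=54 D=50] open={R4,R5}
Step 9: reserve R6 D 4 -> on_hand[A=44 B=28 C=54 D=50] avail[A=35 B=21 C=54 D=46] open={R4,R5,R6}
Step 10: reserve R7 D 2 -> on_hand[A=44 B=28 C=54 D=50] avail[A=35 B=21 C=54 D=44] open={R4,R5,R6,R7}
Step 11: reserve R8 C 8 -> on_hand[A=44 B=28 C=54 D=50] avail[A=35 B=21 C=46 D=44] open={R4,R5,R6,R7,R8}
Step 12: reserve R9 B 4 -> on_hand[A=44 B=28 C=54 D=50] avail[A=35 B=17 C=46 D=44] open={R4,R5,R6,R7,R8,R9}
Step 13: reserve R10 B 4 -> on_hand[A=44 B=28 C=54 D=50] avail[A=35 B=13 C=46 D=44] open={R10,R4,R5,R6,R7,R8,R9}
Step 14: reserve R11 C 8 -> on_hand[A=44 B=28 C=54 D=50] avail[A=35 B=13 C=38 D=44] open={R10,R11,R4,R5,R6,R7,R8,R9}
Step 15: commit R10 -> on_hand[A=44 B=24 C=54 D=50] avail[A=35 B=13 C=38 D=44] open={R11,R4,R5,R6,R7,R8,R9}
Step 16: cancel R11 -> on_hand[A=44 B=24 C=54 D=50] avail[A=35 B=13 C=46 D=44] open={R4,R5,R6,R7,R8,R9}
Step 17: commit R6 -> on_hand[A=44 B=24 C=54 D=46] avail[A=35 B=13 C=46 D=44] open={R4,R5,R7,R8,R9}
Step 18: commit R9 -> on_hand[A=44 B=20 C=54 D=46] avail[A=35 B=13 C=46 D=44] open={R4,R5,R7,R8}
Step 19: cancel R7 -> on_hand[A=44 B=20 C=54 D=46] avail[A=35 B=13 C=46 D=46] open={R4,R5,R8}
Step 20: reserve R12 D 1 -> on_hand[A=44 B=20 C=54 D=46] avail[A=35 B=13 C=46 D=45] open={R12,R4,R5,R8}
Step 21: reserve R13 D 8 -> on_hand[A=44 B=20 C=54 D=46] avail[A=35 B=13 C=46 D=37] open={R12,R13,R4,R5,R8}
Final available[D] = 37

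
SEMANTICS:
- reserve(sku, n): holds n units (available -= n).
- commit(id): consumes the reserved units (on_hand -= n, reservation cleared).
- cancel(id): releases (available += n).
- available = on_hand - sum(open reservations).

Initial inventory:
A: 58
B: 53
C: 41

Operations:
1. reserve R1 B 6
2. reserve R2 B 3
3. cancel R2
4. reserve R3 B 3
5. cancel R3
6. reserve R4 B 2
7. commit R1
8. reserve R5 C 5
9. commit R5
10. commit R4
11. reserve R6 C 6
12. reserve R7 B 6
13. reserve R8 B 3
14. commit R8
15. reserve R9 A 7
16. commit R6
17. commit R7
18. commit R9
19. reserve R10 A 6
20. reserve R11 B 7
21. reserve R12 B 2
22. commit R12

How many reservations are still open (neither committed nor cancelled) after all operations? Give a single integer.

Answer: 2

Derivation:
Step 1: reserve R1 B 6 -> on_hand[A=58 B=53 C=41] avail[A=58 B=47 C=41] open={R1}
Step 2: reserve R2 B 3 -> on_hand[A=58 B=53 C=41] avail[A=58 B=44 C=41] open={R1,R2}
Step 3: cancel R2 -> on_hand[A=58 B=53 C=41] avail[A=58 B=47 C=41] open={R1}
Step 4: reserve R3 B 3 -> on_hand[A=58 B=53 C=41] avail[A=58 B=44 C=41] open={R1,R3}
Step 5: cancel R3 -> on_hand[A=58 B=53 C=41] avail[A=58 B=47 C=41] open={R1}
Step 6: reserve R4 B 2 -> on_hand[A=58 B=53 C=41] avail[A=58 B=45 C=41] open={R1,R4}
Step 7: commit R1 -> on_hand[A=58 B=47 C=41] avail[A=58 B=45 C=41] open={R4}
Step 8: reserve R5 C 5 -> on_hand[A=58 B=47 C=41] avail[A=58 B=45 C=36] open={R4,R5}
Step 9: commit R5 -> on_hand[A=58 B=47 C=36] avail[A=58 B=45 C=36] open={R4}
Step 10: commit R4 -> on_hand[A=58 B=45 C=36] avail[A=58 B=45 C=36] open={}
Step 11: reserve R6 C 6 -> on_hand[A=58 B=45 C=36] avail[A=58 B=45 C=30] open={R6}
Step 12: reserve R7 B 6 -> on_hand[A=58 B=45 C=36] avail[A=58 B=39 C=30] open={R6,R7}
Step 13: reserve R8 B 3 -> on_hand[A=58 B=45 C=36] avail[A=58 B=36 C=30] open={R6,R7,R8}
Step 14: commit R8 -> on_hand[A=58 B=42 C=36] avail[A=58 B=36 C=30] open={R6,R7}
Step 15: reserve R9 A 7 -> on_hand[A=58 B=42 C=36] avail[A=51 B=36 C=30] open={R6,R7,R9}
Step 16: commit R6 -> on_hand[A=58 B=42 C=30] avail[A=51 B=36 C=30] open={R7,R9}
Step 17: commit R7 -> on_hand[A=58 B=36 C=30] avail[A=51 B=36 C=30] open={R9}
Step 18: commit R9 -> on_hand[A=51 B=36 C=30] avail[A=51 B=36 C=30] open={}
Step 19: reserve R10 A 6 -> on_hand[A=51 B=36 C=30] avail[A=45 B=36 C=30] open={R10}
Step 20: reserve R11 B 7 -> on_hand[A=51 B=36 C=30] avail[A=45 B=29 C=30] open={R10,R11}
Step 21: reserve R12 B 2 -> on_hand[A=51 B=36 C=30] avail[A=45 B=27 C=30] open={R10,R11,R12}
Step 22: commit R12 -> on_hand[A=51 B=34 C=30] avail[A=45 B=27 C=30] open={R10,R11}
Open reservations: ['R10', 'R11'] -> 2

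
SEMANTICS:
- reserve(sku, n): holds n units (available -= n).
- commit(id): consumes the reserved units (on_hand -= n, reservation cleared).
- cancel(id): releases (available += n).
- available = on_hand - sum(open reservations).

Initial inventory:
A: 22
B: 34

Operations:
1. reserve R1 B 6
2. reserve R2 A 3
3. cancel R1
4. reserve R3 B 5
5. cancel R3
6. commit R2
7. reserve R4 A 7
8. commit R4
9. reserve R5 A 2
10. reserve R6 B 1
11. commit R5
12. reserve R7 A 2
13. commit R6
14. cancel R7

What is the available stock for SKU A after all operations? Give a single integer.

Answer: 10

Derivation:
Step 1: reserve R1 B 6 -> on_hand[A=22 B=34] avail[A=22 B=28] open={R1}
Step 2: reserve R2 A 3 -> on_hand[A=22 B=34] avail[A=19 B=28] open={R1,R2}
Step 3: cancel R1 -> on_hand[A=22 B=34] avail[A=19 B=34] open={R2}
Step 4: reserve R3 B 5 -> on_hand[A=22 B=34] avail[A=19 B=29] open={R2,R3}
Step 5: cancel R3 -> on_hand[A=22 B=34] avail[A=19 B=34] open={R2}
Step 6: commit R2 -> on_hand[A=19 B=34] avail[A=19 B=34] open={}
Step 7: reserve R4 A 7 -> on_hand[A=19 B=34] avail[A=12 B=34] open={R4}
Step 8: commit R4 -> on_hand[A=12 B=34] avail[A=12 B=34] open={}
Step 9: reserve R5 A 2 -> on_hand[A=12 B=34] avail[A=10 B=34] open={R5}
Step 10: reserve R6 B 1 -> on_hand[A=12 B=34] avail[A=10 B=33] open={R5,R6}
Step 11: commit R5 -> on_hand[A=10 B=34] avail[A=10 B=33] open={R6}
Step 12: reserve R7 A 2 -> on_hand[A=10 B=34] avail[A=8 B=33] open={R6,R7}
Step 13: commit R6 -> on_hand[A=10 B=33] avail[A=8 B=33] open={R7}
Step 14: cancel R7 -> on_hand[A=10 B=33] avail[A=10 B=33] open={}
Final available[A] = 10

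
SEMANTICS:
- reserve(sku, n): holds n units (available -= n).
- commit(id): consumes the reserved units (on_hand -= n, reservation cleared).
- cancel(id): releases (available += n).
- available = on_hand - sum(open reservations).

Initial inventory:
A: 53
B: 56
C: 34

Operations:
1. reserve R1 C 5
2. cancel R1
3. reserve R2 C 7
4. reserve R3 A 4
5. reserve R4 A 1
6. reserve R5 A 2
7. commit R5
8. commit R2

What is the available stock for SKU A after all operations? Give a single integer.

Answer: 46

Derivation:
Step 1: reserve R1 C 5 -> on_hand[A=53 B=56 C=34] avail[A=53 B=56 C=29] open={R1}
Step 2: cancel R1 -> on_hand[A=53 B=56 C=34] avail[A=53 B=56 C=34] open={}
Step 3: reserve R2 C 7 -> on_hand[A=53 B=56 C=34] avail[A=53 B=56 C=27] open={R2}
Step 4: reserve R3 A 4 -> on_hand[A=53 B=56 C=34] avail[A=49 B=56 C=27] open={R2,R3}
Step 5: reserve R4 A 1 -> on_hand[A=53 B=56 C=34] avail[A=48 B=56 C=27] open={R2,R3,R4}
Step 6: reserve R5 A 2 -> on_hand[A=53 B=56 C=34] avail[A=46 B=56 C=27] open={R2,R3,R4,R5}
Step 7: commit R5 -> on_hand[A=51 B=56 C=34] avail[A=46 B=56 C=27] open={R2,R3,R4}
Step 8: commit R2 -> on_hand[A=51 B=56 C=27] avail[A=46 B=56 C=27] open={R3,R4}
Final available[A] = 46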